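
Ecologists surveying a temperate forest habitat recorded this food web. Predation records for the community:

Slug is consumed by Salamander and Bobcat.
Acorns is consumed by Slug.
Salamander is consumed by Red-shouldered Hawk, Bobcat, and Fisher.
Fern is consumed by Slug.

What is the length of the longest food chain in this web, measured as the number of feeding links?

3 links

One longest chain: Fern → Slug → Salamander → Bobcat.
It has 4 species and 3 links.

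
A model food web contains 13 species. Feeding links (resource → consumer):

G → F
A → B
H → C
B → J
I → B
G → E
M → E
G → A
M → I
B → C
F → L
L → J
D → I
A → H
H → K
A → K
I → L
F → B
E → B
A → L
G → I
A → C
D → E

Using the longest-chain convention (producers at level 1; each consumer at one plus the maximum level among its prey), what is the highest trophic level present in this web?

4

Producers (level 1): D, M, G.
G → A → H → K gives K level 4.
No species has a prey at level 4, so no species reaches level 5.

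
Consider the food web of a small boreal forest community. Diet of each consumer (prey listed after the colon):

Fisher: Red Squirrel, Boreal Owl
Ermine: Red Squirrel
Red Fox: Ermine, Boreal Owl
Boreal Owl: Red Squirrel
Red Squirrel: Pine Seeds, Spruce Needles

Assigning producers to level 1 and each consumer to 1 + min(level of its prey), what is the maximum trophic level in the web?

4

Producers (level 1): Pine Seeds, Spruce Needles.
Following each consumer down to its lowest-level prey: Pine Seeds → Red Squirrel → Ermine → Red Fox (levels 1 through 4).
All prey of Red Fox (Ermine 3, Boreal Owl 3) are at level 3 or above, so Red Fox is at level 1 + 3 = 4.
Every consumer has at least one prey at level 3 or below, so none exceeds level 4.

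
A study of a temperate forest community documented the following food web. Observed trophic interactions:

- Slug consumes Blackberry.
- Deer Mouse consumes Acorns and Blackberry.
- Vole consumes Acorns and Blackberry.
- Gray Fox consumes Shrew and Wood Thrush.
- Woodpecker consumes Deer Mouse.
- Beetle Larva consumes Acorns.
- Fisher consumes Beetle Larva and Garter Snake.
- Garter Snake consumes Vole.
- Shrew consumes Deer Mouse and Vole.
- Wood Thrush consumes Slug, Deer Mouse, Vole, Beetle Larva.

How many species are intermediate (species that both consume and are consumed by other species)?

7

Intermediate species (has both prey and predators): Beetle Larva, Deer Mouse, Slug, Vole, Wood Thrush, Garter Snake, Shrew.
Count: 7.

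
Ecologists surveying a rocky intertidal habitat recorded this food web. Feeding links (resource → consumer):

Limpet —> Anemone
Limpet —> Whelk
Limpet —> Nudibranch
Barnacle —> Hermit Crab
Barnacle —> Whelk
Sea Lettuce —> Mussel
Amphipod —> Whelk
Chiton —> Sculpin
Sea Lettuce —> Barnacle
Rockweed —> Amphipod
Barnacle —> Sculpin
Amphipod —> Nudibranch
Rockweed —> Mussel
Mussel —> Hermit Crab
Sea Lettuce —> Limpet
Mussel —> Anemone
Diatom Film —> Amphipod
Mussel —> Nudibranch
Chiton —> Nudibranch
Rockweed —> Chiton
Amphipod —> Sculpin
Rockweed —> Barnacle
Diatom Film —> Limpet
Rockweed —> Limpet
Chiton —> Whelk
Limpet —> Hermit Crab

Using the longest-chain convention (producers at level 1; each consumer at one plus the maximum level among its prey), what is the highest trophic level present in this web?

Producers (level 1): Rockweed, Diatom Film, Sea Lettuce.
Rockweed → Barnacle → Hermit Crab gives Hermit Crab level 3.
No species has a prey at level 3, so no species reaches level 4.

3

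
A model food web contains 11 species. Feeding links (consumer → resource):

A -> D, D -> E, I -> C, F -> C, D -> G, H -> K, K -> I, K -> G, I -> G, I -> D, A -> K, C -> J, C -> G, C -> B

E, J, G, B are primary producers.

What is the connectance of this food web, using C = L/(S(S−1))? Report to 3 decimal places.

The web has S = 11 species and L = 14 feeding links.
C = L / (S(S−1)) = 14 / 110 = 0.1273 ≈ 0.127.

C = 0.127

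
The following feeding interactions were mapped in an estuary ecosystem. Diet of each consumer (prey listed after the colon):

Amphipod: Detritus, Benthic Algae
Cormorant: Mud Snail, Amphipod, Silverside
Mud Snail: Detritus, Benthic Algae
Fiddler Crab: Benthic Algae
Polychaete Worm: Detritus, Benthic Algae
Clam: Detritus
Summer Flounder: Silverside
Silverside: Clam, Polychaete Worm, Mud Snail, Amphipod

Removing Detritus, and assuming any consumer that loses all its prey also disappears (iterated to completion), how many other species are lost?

1

Remove Detritus.
Round 1: Clam (all prey gone) → extinct.
No further losses. Total secondary extinctions: 1.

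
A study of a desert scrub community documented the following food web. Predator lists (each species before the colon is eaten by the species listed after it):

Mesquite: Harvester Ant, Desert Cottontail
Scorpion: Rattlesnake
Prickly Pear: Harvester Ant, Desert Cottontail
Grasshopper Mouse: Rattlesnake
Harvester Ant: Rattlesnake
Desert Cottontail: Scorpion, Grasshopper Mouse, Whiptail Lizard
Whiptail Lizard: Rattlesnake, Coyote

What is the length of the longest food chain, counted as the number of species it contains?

4 species

One longest chain: Prickly Pear → Desert Cottontail → Scorpion → Rattlesnake.
It has 4 species and 3 links.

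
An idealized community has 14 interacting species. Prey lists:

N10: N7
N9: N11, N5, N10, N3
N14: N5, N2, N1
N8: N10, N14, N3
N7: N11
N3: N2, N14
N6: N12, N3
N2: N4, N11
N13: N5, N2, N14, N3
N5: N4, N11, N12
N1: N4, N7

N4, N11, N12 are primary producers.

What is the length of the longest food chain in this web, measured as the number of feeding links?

One longest chain: N11 → N7 → N1 → N14 → N3 → N8.
It has 6 species and 5 links.

5 links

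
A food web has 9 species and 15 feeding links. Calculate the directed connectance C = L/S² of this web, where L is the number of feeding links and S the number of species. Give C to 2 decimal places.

The web has S = 9 species and L = 15 feeding links.
C = L / S² = 15 / 81 = 0.1852 ≈ 0.19.

C = 0.19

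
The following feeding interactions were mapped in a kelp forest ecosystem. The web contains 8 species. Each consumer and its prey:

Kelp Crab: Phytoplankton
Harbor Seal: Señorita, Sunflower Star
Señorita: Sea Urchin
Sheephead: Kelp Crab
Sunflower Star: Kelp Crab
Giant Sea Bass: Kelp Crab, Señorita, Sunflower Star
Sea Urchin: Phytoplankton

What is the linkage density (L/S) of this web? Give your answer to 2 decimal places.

L/S = 1.25

There are L = 10 links among S = 8 species.
L/S = 10/8 = 1.2500 ≈ 1.25.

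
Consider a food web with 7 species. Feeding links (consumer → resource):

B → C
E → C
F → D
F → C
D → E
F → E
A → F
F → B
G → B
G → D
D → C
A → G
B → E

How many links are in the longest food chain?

4 links

One longest chain: C → E → B → F → A.
It has 5 species and 4 links.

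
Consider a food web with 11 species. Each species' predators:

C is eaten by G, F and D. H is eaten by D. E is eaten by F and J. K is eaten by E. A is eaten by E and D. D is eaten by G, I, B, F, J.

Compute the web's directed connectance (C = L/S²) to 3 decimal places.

The web has S = 11 species and L = 14 feeding links.
C = L / S² = 14 / 121 = 0.1157 ≈ 0.116.

C = 0.116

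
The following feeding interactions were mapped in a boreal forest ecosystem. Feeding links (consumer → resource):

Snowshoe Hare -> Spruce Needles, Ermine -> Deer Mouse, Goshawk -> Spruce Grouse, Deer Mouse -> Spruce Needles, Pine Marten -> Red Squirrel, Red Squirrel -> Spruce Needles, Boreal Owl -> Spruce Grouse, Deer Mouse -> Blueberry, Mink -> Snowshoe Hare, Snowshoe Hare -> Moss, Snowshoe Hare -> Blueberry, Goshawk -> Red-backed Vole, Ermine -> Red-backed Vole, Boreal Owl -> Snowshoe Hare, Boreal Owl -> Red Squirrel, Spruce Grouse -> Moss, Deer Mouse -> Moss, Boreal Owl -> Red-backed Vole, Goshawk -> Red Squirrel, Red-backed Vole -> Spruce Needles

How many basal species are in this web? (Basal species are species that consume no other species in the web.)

Basal species (no prey listed): Blueberry, Moss, Spruce Needles.
Count: 3.

3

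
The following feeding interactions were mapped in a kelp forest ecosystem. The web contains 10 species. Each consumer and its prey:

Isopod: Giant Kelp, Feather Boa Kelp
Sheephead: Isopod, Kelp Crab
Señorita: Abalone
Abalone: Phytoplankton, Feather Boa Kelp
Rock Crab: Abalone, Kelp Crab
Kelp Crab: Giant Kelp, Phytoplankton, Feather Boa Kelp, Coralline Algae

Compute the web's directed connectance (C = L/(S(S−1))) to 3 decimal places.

The web has S = 10 species and L = 13 feeding links.
C = L / (S(S−1)) = 13 / 90 = 0.1444 ≈ 0.144.

C = 0.144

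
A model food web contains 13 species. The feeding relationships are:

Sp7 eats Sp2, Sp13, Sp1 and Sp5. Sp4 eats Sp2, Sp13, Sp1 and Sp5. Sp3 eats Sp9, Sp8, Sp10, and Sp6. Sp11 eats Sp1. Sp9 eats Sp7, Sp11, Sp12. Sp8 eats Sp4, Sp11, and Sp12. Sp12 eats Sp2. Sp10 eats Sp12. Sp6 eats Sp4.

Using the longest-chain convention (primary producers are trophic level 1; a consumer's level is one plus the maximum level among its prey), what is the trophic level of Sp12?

Sp2 is a producer → level 1.
Sp12 eats Sp2 → level 2.

Trophic level 2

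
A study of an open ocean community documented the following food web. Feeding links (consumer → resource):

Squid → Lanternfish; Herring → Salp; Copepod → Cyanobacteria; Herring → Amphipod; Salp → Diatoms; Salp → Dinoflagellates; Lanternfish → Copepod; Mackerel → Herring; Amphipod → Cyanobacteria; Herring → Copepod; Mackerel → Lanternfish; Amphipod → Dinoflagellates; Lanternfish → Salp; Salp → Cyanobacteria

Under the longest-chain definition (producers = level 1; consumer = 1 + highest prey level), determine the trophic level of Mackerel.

Trophic level 4

Diatoms is a producer → level 1.
Salp eats Diatoms (level 1); other prey at levels: Cyanobacteria 1, Dinoflagellates 1 → level 2.
Herring eats Salp (level 2); other prey at levels: Amphipod 2, Copepod 2 → level 3.
Mackerel eats Herring (level 3); other prey at levels: Lanternfish 3 → level 4.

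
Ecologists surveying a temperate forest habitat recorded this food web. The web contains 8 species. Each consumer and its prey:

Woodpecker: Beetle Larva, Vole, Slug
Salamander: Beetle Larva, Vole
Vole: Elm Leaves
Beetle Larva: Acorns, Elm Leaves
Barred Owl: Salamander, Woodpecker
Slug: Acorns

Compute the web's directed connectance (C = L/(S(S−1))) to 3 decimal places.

C = 0.196

The web has S = 8 species and L = 11 feeding links.
C = L / (S(S−1)) = 11 / 56 = 0.1964 ≈ 0.196.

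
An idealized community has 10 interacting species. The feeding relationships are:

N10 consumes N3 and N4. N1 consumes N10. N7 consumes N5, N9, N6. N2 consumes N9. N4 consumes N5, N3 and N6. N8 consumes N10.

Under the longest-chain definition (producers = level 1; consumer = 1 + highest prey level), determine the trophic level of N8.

N6 is a producer → level 1.
N4 eats N6 (level 1); other prey at levels: N3 1, N5 1 → level 2.
N10 eats N4 (level 2); other prey at levels: N3 1 → level 3.
N8 eats N10 → level 4.

Trophic level 4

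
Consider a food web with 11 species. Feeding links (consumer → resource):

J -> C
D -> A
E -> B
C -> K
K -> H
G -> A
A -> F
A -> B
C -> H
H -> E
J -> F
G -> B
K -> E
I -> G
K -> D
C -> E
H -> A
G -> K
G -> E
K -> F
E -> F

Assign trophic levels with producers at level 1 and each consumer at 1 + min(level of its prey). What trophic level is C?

B is a producer → level 1.
E eats B → level 2.
C eats E → level 3.
No prey of C is below level 2, so 3 is the minimum.

Trophic level 3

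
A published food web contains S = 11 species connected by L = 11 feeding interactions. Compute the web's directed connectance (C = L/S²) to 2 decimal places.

The web has S = 11 species and L = 11 feeding links.
C = L / S² = 11 / 121 = 0.0909 ≈ 0.09.

C = 0.09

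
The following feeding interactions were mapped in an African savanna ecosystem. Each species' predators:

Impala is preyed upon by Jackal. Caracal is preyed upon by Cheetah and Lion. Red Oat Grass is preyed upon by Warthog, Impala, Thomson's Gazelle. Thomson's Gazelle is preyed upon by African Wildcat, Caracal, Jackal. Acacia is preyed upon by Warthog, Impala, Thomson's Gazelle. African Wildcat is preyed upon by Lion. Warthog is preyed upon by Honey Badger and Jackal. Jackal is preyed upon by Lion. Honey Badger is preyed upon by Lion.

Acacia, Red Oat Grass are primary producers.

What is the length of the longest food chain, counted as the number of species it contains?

4 species

One longest chain: Acacia → Thomson's Gazelle → Caracal → Lion.
It has 4 species and 3 links.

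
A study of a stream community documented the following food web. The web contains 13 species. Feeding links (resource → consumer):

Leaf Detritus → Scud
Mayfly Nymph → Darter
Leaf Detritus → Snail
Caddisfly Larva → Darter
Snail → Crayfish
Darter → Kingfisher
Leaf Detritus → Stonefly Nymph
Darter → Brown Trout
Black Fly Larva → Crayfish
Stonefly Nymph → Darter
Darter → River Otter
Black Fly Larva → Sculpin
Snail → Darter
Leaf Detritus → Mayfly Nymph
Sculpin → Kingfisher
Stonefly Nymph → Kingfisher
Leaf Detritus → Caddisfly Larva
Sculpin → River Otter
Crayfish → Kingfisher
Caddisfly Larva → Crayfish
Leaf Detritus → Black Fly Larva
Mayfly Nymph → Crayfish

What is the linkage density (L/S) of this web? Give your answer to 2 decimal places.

There are L = 22 links among S = 13 species.
L/S = 22/13 = 1.6923 ≈ 1.69.

L/S = 1.69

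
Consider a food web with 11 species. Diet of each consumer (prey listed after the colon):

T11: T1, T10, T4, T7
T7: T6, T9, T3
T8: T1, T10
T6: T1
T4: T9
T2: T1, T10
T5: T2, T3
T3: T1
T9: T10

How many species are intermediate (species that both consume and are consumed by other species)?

6

Intermediate species (has both prey and predators): T6, T2, T9, T3, T4, T7.
Count: 6.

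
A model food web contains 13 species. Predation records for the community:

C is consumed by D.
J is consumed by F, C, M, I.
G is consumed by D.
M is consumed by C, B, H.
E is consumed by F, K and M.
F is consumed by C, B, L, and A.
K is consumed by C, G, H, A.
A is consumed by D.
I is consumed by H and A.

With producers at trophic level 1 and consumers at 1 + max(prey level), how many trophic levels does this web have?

4

Producers (level 1): J, E.
E → K → C → D gives D level 4.
No species has a prey at level 4, so no species reaches level 5.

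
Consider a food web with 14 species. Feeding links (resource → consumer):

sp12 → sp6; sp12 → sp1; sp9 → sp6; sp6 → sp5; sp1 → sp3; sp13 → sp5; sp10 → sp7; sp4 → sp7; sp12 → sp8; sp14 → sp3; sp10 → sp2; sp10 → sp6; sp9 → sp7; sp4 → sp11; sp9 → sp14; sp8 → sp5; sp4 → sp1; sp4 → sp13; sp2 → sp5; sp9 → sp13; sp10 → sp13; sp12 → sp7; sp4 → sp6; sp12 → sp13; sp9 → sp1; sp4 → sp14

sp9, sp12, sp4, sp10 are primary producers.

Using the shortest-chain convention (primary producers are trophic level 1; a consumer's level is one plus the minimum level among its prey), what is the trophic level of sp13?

Trophic level 2

sp9 is a producer → level 1.
sp13 eats sp9 → level 2.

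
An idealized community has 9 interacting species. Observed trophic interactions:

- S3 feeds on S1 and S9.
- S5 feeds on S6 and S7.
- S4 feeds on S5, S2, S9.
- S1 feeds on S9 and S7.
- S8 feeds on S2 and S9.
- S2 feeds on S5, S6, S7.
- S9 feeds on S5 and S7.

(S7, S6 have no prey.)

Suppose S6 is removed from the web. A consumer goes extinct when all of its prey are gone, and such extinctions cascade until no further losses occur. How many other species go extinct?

0

Remove S6.
Every predator of it retains at least one other prey: S5 still has S7; S2 still has S7, S5.
No consumer loses all prey, so no secondary extinctions occur.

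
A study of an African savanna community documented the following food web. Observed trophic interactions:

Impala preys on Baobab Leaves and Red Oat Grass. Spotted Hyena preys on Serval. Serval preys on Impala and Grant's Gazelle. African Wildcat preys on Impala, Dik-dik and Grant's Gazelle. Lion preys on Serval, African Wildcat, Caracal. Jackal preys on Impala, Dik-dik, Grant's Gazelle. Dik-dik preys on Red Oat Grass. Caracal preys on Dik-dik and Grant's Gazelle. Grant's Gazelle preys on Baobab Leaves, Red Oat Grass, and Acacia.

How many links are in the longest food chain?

One longest chain: Baobab Leaves → Impala → Serval → Lion.
It has 4 species and 3 links.

3 links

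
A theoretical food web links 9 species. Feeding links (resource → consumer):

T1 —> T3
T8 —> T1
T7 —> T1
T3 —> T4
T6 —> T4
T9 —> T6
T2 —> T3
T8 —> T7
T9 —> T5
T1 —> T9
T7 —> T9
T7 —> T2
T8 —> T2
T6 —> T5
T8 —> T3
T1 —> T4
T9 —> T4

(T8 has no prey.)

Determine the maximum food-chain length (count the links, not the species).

One longest chain: T8 → T7 → T1 → T9 → T6 → T5.
It has 6 species and 5 links.

5 links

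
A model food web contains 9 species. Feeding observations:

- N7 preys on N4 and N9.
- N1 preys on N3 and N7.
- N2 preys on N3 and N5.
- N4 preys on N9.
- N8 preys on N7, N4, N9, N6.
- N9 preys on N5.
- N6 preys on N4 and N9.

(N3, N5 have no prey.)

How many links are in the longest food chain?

One longest chain: N5 → N9 → N4 → N7 → N1.
It has 5 species and 4 links.

4 links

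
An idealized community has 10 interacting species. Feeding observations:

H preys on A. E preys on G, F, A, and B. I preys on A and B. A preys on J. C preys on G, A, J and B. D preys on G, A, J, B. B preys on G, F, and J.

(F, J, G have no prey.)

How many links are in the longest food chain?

One longest chain: F → B → C.
It has 3 species and 2 links.

2 links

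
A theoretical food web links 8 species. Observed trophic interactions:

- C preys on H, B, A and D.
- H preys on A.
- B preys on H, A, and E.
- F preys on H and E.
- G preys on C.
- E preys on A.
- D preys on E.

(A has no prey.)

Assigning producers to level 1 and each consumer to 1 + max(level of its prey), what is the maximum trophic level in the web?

Producers (level 1): A.
A → E → B → C → G gives G level 5.
No species has a prey at level 5, so no species reaches level 6.

5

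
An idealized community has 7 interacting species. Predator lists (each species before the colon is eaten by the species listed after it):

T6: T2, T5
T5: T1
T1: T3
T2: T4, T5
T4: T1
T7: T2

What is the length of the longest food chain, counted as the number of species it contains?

One longest chain: T7 → T2 → T4 → T1 → T3.
It has 5 species and 4 links.

5 species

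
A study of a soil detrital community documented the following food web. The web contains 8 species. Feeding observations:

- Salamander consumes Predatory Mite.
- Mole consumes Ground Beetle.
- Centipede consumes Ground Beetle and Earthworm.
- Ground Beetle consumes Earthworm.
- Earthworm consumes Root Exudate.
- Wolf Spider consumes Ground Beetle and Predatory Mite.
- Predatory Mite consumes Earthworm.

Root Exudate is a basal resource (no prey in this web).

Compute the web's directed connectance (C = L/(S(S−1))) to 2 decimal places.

The web has S = 8 species and L = 9 feeding links.
C = L / (S(S−1)) = 9 / 56 = 0.1607 ≈ 0.16.

C = 0.16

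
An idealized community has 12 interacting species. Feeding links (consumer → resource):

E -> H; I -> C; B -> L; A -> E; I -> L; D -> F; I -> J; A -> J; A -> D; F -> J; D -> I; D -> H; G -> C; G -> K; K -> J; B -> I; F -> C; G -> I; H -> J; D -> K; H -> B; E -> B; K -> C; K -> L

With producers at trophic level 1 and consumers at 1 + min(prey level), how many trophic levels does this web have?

3

Producers (level 1): L, J, C.
Following each consumer down to its lowest-level prey: J → H → D (levels 1 through 3).
All prey of D (H 2, K 2, I 2, F 2) are at level 2 or above, so D is at level 1 + 2 = 3.
Every consumer has at least one prey at level 2 or below, so none exceeds level 3.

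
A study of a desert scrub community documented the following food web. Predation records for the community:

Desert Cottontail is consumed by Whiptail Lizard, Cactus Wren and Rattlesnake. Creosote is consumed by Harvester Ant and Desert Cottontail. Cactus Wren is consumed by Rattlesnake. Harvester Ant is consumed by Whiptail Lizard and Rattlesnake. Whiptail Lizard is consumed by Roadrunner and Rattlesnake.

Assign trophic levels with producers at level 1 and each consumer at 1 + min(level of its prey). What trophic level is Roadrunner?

Creosote is a producer → level 1.
Harvester Ant eats Creosote → level 2.
Whiptail Lizard eats Harvester Ant → level 3.
Roadrunner eats Whiptail Lizard → level 4.
No prey of Roadrunner is below level 3, so 4 is the minimum.

Trophic level 4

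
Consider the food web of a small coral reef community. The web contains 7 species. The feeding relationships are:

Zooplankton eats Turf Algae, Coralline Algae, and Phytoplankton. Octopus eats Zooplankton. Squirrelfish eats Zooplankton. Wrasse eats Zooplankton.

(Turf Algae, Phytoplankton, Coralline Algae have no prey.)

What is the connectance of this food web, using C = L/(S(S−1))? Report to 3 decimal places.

C = 0.143

The web has S = 7 species and L = 6 feeding links.
C = L / (S(S−1)) = 6 / 42 = 0.1429 ≈ 0.143.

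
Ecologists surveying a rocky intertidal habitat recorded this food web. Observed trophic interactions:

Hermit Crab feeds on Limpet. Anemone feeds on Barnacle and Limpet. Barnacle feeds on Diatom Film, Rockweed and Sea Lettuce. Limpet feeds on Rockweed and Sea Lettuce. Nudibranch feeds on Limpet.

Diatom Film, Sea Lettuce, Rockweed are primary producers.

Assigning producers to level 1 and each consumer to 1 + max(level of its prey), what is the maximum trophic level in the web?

Producers (level 1): Diatom Film, Sea Lettuce, Rockweed.
Diatom Film → Barnacle → Anemone gives Anemone level 3.
No species has a prey at level 3, so no species reaches level 4.

3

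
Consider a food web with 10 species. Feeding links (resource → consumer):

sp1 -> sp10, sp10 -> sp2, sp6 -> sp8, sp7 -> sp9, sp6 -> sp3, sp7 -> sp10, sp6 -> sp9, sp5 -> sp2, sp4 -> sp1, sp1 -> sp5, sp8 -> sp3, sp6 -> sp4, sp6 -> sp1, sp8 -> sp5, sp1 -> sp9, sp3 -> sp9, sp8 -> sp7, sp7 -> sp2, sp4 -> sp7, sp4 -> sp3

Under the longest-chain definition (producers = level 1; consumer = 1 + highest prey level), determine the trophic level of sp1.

sp6 is a producer → level 1.
sp4 eats sp6 → level 2.
sp1 eats sp4 (level 2); other prey at levels: sp6 1 → level 3.

Trophic level 3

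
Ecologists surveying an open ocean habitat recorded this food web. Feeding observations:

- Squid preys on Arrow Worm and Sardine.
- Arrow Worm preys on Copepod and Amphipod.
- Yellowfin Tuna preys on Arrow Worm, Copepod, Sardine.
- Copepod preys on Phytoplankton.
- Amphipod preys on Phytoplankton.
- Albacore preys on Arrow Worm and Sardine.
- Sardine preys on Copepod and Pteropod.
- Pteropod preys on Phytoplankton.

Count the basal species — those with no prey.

Basal species (no prey listed): Phytoplankton.
Count: 1.

1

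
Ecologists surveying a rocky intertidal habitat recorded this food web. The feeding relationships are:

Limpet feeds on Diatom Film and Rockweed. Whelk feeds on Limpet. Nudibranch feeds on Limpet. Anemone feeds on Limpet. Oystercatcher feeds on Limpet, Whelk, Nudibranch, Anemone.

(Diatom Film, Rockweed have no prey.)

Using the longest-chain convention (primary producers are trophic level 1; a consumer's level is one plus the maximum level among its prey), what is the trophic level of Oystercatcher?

Diatom Film is a producer → level 1.
Limpet eats Diatom Film (level 1); other prey at levels: Rockweed 1 → level 2.
Whelk eats Limpet → level 3.
Oystercatcher eats Whelk (level 3); other prey at levels: Limpet 2, Nudibranch 3, Anemone 3 → level 4.

Trophic level 4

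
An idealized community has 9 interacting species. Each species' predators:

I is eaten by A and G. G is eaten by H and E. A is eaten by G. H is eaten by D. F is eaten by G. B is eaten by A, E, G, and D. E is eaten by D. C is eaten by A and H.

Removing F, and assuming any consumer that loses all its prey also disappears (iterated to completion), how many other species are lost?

Remove F.
Every predator of it retains at least one other prey: G still has B, I, A.
No consumer loses all prey, so no secondary extinctions occur.

0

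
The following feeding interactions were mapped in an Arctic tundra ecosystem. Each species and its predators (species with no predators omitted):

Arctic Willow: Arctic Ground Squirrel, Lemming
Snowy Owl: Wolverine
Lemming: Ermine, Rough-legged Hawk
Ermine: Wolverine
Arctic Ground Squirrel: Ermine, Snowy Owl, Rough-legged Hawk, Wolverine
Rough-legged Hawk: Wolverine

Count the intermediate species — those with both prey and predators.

Intermediate species (has both prey and predators): Arctic Ground Squirrel, Lemming, Ermine, Snowy Owl, Rough-legged Hawk.
Count: 5.

5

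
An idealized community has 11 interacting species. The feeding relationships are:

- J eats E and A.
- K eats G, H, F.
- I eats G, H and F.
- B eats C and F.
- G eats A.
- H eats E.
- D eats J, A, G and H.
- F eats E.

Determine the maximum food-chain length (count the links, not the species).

2 links

One longest chain: E → H → D.
It has 3 species and 2 links.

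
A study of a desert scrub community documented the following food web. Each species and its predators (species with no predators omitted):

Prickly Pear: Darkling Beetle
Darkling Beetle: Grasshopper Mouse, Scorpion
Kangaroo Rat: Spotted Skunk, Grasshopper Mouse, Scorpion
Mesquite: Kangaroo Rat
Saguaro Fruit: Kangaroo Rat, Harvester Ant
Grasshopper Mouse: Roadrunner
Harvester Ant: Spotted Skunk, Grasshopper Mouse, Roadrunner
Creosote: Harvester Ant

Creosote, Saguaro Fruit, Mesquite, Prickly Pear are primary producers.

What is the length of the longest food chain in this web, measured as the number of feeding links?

3 links

One longest chain: Saguaro Fruit → Kangaroo Rat → Grasshopper Mouse → Roadrunner.
It has 4 species and 3 links.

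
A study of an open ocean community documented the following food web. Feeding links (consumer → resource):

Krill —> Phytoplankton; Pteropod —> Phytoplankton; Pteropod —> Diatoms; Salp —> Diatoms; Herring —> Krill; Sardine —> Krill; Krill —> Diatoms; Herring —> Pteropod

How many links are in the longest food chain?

2 links

One longest chain: Diatoms → Krill → Herring.
It has 3 species and 2 links.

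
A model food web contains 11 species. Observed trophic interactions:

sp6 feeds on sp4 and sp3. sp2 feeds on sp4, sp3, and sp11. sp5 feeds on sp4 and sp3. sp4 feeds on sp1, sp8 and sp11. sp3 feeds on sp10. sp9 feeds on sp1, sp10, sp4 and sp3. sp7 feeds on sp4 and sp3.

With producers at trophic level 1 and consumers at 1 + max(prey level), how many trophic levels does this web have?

3

Producers (level 1): sp8, sp11, sp10, sp1.
sp8 → sp4 → sp2 gives sp2 level 3.
No species has a prey at level 3, so no species reaches level 4.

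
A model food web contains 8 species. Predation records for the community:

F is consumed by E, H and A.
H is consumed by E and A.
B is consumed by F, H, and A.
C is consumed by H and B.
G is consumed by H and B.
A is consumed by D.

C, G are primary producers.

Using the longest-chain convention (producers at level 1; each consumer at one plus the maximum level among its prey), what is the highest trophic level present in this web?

6

Producers (level 1): C, G.
C → B → F → H → A → D gives D level 6.
No species has a prey at level 6, so no species reaches level 7.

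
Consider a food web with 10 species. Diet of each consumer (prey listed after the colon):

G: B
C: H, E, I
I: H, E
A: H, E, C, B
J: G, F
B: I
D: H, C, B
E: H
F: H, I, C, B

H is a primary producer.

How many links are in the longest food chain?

One longest chain: H → E → I → C → F → J.
It has 6 species and 5 links.

5 links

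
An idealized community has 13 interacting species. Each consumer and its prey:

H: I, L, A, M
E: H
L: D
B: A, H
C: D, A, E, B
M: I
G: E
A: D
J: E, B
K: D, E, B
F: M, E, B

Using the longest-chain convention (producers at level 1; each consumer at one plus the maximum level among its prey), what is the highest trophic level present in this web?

Producers (level 1): D, I.
D → L → H → E → F gives F level 5.
No species has a prey at level 5, so no species reaches level 6.

5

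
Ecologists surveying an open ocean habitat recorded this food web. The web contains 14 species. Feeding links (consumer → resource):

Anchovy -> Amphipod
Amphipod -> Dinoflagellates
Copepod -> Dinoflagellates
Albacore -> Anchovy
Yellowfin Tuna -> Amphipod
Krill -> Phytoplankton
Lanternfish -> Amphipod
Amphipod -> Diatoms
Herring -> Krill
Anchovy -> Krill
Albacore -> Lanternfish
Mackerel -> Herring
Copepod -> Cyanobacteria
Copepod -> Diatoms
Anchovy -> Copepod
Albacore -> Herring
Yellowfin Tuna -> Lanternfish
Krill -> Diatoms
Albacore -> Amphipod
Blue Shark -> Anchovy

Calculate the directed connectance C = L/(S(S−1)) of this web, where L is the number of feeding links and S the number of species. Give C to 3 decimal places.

The web has S = 14 species and L = 20 feeding links.
C = L / (S(S−1)) = 20 / 182 = 0.1099 ≈ 0.110.

C = 0.110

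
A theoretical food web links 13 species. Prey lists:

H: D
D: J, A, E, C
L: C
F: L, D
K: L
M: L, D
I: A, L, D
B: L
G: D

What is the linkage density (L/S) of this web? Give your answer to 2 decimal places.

There are L = 16 links among S = 13 species.
L/S = 16/13 = 1.2308 ≈ 1.23.

L/S = 1.23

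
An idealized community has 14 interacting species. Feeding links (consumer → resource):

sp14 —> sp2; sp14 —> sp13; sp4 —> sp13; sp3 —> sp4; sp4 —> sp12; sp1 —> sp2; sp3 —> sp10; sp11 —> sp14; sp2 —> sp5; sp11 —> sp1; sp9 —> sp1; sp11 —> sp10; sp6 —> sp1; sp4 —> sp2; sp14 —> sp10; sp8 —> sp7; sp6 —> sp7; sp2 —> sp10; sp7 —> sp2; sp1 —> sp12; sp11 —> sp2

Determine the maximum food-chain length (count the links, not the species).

One longest chain: sp5 → sp2 → sp7 → sp8.
It has 4 species and 3 links.

3 links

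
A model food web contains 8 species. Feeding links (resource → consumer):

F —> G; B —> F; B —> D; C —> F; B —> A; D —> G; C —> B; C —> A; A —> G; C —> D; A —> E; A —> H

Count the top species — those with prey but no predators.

3

Top species (has prey, but nothing eats it): G, H, E.
Count: 3.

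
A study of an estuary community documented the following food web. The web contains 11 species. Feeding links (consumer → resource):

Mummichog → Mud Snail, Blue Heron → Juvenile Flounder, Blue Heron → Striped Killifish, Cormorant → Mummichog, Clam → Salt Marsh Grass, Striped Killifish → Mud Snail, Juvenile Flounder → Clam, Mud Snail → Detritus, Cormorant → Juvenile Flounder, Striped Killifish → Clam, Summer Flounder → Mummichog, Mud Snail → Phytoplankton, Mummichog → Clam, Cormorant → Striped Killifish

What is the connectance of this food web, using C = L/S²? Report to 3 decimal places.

The web has S = 11 species and L = 14 feeding links.
C = L / S² = 14 / 121 = 0.1157 ≈ 0.116.

C = 0.116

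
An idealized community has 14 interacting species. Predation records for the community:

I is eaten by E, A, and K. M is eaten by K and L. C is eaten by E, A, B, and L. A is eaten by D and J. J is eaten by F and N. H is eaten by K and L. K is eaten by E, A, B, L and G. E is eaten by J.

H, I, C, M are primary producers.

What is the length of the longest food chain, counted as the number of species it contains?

One longest chain: H → K → E → J → F.
It has 5 species and 4 links.

5 species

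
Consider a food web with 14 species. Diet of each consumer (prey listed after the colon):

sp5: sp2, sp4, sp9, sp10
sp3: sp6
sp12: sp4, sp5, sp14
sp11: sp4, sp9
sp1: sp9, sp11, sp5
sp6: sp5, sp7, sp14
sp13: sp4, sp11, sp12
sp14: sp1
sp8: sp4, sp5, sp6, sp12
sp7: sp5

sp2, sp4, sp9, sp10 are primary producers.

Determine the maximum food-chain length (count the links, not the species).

5 links

One longest chain: sp4 → sp11 → sp1 → sp14 → sp12 → sp13.
It has 6 species and 5 links.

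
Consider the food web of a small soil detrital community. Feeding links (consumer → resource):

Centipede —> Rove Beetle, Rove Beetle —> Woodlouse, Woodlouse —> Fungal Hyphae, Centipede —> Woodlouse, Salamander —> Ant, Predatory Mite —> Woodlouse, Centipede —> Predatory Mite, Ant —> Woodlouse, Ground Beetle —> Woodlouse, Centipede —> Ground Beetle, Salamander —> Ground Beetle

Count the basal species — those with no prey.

Basal species (no prey listed): Fungal Hyphae.
Count: 1.

1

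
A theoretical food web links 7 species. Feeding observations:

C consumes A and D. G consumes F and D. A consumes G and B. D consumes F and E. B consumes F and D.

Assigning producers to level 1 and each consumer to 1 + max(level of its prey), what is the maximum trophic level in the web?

5

Producers (level 1): F, E.
F → D → B → A → C gives C level 5.
No species has a prey at level 5, so no species reaches level 6.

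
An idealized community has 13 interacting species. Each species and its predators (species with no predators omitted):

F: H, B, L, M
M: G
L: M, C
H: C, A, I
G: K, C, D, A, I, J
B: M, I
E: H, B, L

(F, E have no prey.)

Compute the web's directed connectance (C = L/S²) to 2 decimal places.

C = 0.12

The web has S = 13 species and L = 21 feeding links.
C = L / S² = 21 / 169 = 0.1243 ≈ 0.12.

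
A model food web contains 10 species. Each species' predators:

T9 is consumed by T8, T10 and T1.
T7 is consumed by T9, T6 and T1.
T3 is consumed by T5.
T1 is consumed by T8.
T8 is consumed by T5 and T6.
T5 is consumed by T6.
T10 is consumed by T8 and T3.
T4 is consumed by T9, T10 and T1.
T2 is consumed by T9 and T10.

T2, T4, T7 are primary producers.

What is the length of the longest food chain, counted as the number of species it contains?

One longest chain: T2 → T9 → T10 → T8 → T5 → T6.
It has 6 species and 5 links.

6 species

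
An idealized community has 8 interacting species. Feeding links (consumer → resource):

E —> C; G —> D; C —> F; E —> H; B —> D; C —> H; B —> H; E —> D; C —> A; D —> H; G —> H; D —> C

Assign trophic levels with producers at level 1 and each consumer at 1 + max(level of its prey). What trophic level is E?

Trophic level 4

F is a producer → level 1.
C eats F (level 1); other prey at levels: A 1, H 1 → level 2.
D eats C (level 2); other prey at levels: H 1 → level 3.
E eats D (level 3); other prey at levels: H 1, C 2 → level 4.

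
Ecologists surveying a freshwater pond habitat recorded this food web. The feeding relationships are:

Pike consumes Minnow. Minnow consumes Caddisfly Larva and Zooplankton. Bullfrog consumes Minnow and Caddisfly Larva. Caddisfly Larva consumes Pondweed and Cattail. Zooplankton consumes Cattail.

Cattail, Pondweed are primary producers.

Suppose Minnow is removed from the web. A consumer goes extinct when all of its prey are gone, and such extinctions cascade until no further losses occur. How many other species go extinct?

Remove Minnow.
Round 1: Pike (all prey gone) → extinct.
No further losses. Total secondary extinctions: 1.

1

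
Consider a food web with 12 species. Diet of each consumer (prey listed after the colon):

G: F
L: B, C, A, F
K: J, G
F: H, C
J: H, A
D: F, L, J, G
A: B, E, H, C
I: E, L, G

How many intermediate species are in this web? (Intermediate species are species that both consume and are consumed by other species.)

Intermediate species (has both prey and predators): A, F, L, J, G.
Count: 5.

5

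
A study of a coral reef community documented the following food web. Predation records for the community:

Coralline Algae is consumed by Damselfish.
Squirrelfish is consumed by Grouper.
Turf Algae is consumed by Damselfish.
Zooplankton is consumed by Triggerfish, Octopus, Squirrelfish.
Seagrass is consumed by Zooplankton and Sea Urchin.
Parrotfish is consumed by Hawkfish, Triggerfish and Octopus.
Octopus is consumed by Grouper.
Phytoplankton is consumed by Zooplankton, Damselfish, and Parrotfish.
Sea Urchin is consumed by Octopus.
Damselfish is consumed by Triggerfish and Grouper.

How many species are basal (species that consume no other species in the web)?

4

Basal species (no prey listed): Phytoplankton, Seagrass, Coralline Algae, Turf Algae.
Count: 4.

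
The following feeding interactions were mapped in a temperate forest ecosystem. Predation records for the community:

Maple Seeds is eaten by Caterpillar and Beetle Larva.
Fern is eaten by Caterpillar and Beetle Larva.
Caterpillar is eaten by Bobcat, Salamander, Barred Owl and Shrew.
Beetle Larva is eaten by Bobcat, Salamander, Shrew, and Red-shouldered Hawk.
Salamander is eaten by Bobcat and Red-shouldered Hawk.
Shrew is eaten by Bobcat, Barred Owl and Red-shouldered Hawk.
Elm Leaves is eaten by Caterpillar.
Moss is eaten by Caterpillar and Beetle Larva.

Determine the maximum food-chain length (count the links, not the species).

One longest chain: Moss → Beetle Larva → Shrew → Barred Owl.
It has 4 species and 3 links.

3 links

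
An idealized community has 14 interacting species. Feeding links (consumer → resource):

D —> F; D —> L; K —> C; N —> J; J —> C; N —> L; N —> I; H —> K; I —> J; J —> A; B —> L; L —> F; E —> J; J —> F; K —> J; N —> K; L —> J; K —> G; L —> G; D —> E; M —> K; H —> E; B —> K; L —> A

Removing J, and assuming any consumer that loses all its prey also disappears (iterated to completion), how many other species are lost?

2

Remove J.
Round 1: E (all prey gone), I (all prey gone) → extinct.
No further losses. Total secondary extinctions: 2.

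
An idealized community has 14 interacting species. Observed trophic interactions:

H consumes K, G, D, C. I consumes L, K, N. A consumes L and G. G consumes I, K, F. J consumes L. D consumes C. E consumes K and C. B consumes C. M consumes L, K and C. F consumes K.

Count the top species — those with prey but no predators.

6

Top species (has prey, but nothing eats it): M, J, B, E, A, H.
Count: 6.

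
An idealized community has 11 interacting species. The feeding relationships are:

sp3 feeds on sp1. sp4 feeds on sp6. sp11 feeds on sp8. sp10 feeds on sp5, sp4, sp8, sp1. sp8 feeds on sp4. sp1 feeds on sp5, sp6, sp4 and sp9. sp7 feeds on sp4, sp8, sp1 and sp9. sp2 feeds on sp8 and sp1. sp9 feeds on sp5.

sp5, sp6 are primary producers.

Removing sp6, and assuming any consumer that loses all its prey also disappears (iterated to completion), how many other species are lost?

3

Remove sp6.
Round 1: sp4 (all prey gone) → extinct.
Round 2: sp8 (all prey gone) → extinct.
Round 3: sp11 (all prey gone) → extinct.
No further losses. Total secondary extinctions: 3.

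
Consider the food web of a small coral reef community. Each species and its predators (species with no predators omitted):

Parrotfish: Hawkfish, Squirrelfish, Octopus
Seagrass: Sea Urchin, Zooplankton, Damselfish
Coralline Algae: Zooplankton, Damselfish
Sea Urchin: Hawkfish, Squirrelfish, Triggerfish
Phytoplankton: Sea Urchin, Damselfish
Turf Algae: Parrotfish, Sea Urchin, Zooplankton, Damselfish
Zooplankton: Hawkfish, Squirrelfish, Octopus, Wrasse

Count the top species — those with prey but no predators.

Top species (has prey, but nothing eats it): Damselfish, Hawkfish, Squirrelfish, Octopus, Triggerfish, Wrasse.
Count: 6.

6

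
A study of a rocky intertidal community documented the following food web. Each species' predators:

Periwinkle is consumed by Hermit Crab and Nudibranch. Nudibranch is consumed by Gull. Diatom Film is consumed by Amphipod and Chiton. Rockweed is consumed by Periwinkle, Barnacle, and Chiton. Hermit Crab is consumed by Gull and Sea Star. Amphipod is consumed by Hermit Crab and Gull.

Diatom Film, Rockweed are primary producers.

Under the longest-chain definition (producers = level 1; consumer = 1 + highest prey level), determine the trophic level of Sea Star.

Rockweed is a producer → level 1.
Periwinkle eats Rockweed → level 2.
Hermit Crab eats Periwinkle (level 2); other prey at levels: Amphipod 2 → level 3.
Sea Star eats Hermit Crab → level 4.

Trophic level 4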